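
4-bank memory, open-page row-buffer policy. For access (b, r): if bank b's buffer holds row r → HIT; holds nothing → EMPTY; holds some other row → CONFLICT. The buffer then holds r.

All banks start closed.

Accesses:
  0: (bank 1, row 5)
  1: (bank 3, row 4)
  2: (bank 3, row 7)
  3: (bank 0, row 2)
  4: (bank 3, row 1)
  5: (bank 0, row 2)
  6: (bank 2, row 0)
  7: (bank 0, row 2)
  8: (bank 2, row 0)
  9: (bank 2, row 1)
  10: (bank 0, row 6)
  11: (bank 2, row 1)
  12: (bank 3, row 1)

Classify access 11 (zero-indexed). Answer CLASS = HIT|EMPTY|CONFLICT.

CLASS = HIT

step 0: bank1 None->5 [EMPTY]
step 1: bank3 None->4 [EMPTY]
step 2: bank3 4->7 [CONFLICT]
step 3: bank0 None->2 [EMPTY]
step 4: bank3 7->1 [CONFLICT]
step 5: bank0 2->2 [HIT]
step 6: bank2 None->0 [EMPTY]
step 7: bank0 2->2 [HIT]
step 8: bank2 0->0 [HIT]
step 9: bank2 0->1 [CONFLICT]
step 10: bank0 2->6 [CONFLICT]
step 11: bank2 1->1 [HIT]
step 12: bank3 1->1 [HIT]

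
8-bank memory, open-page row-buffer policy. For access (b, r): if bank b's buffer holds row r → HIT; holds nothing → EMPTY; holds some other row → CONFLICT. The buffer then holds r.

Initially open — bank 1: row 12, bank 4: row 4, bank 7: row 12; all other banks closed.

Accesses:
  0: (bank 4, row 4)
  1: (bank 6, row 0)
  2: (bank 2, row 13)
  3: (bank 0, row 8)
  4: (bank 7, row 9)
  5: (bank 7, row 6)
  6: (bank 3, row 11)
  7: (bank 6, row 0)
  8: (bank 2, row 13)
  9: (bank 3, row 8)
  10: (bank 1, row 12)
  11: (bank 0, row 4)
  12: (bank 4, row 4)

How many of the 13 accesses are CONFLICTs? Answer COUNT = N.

COUNT = 4

#0 (4,4) H  (was 4)
#1 (6,0) E
#2 (2,13) E
#3 (0,8) E
#4 (7,9) C  (was 12)
#5 (7,6) C  (was 9)
#6 (3,11) E
#7 (6,0) H  (was 0)
#8 (2,13) H  (was 13)
#9 (3,8) C  (was 11)
#10 (1,12) H  (was 12)
#11 (0,4) C  (was 8)
#12 (4,4) H  (was 4)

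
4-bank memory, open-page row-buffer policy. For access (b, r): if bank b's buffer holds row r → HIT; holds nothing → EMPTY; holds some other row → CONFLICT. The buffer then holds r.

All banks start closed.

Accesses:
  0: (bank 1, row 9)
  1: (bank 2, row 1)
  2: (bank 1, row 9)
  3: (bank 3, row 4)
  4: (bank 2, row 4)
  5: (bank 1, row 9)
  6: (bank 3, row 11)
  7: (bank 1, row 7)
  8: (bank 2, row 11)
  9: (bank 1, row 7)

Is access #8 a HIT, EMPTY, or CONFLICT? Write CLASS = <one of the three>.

  [0] b1 r9: no row ⇒ E
  [1] b2 r1: no row ⇒ E
  [2] b1 r9: had r9 ⇒ H
  [3] b3 r4: no row ⇒ E
  [4] b2 r4: had r1 ⇒ C
  [5] b1 r9: had r9 ⇒ H
  [6] b3 r11: had r4 ⇒ C
  [7] b1 r7: had r9 ⇒ C
  [8] b2 r11: had r4 ⇒ C
  [9] b1 r7: had r7 ⇒ H

CLASS = CONFLICT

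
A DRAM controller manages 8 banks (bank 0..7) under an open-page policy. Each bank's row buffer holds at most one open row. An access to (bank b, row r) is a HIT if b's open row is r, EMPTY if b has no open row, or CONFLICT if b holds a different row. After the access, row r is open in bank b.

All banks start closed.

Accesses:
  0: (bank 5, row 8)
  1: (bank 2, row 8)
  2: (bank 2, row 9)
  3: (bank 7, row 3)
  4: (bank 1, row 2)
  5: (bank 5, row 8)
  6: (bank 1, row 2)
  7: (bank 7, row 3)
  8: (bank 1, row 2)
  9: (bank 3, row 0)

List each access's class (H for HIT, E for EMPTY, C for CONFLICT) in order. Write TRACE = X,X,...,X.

TRACE = E,E,C,E,E,H,H,H,H,E

0: bank 5 row 8 — prev None → EMPTY
1: bank 2 row 8 — prev None → EMPTY
2: bank 2 row 9 — prev 8 → CONFLICT
3: bank 7 row 3 — prev None → EMPTY
4: bank 1 row 2 — prev None → EMPTY
5: bank 5 row 8 — prev 8 → HIT
6: bank 1 row 2 — prev 2 → HIT
7: bank 7 row 3 — prev 3 → HIT
8: bank 1 row 2 — prev 2 → HIT
9: bank 3 row 0 — prev None → EMPTY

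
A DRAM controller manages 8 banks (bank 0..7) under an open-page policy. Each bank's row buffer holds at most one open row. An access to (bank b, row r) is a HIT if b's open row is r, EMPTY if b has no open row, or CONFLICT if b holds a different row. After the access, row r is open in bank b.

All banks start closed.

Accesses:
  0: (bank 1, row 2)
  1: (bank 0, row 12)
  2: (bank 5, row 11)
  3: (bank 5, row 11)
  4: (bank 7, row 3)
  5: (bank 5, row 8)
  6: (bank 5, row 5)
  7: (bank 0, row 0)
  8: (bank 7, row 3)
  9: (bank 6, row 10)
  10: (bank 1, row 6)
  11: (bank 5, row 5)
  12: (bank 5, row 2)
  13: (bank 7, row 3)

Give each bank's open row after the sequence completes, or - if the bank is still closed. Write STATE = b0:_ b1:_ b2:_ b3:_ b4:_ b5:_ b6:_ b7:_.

STATE = b0:0 b1:6 b2:- b3:- b4:- b5:2 b6:10 b7:3

0: bank 1 row 2 — prev None → EMPTY
1: bank 0 row 12 — prev None → EMPTY
2: bank 5 row 11 — prev None → EMPTY
3: bank 5 row 11 — prev 11 → HIT
4: bank 7 row 3 — prev None → EMPTY
5: bank 5 row 8 — prev 11 → CONFLICT
6: bank 5 row 5 — prev 8 → CONFLICT
7: bank 0 row 0 — prev 12 → CONFLICT
8: bank 7 row 3 — prev 3 → HIT
9: bank 6 row 10 — prev None → EMPTY
10: bank 1 row 6 — prev 2 → CONFLICT
11: bank 5 row 5 — prev 5 → HIT
12: bank 5 row 2 — prev 5 → CONFLICT
13: bank 7 row 3 — prev 3 → HIT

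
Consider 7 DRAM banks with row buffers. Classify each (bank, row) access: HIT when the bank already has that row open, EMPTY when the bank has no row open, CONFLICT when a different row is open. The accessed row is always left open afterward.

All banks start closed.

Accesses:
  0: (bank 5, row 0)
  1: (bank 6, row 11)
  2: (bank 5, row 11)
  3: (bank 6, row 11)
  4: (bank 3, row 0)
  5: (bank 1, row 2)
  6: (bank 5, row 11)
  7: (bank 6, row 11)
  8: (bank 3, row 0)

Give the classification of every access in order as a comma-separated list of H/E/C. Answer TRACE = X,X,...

TRACE = E,E,C,H,E,E,H,H,H

  [0] b5 r0: no row ⇒ E
  [1] b6 r11: no row ⇒ E
  [2] b5 r11: had r0 ⇒ C
  [3] b6 r11: had r11 ⇒ H
  [4] b3 r0: no row ⇒ E
  [5] b1 r2: no row ⇒ E
  [6] b5 r11: had r11 ⇒ H
  [7] b6 r11: had r11 ⇒ H
  [8] b3 r0: had r0 ⇒ H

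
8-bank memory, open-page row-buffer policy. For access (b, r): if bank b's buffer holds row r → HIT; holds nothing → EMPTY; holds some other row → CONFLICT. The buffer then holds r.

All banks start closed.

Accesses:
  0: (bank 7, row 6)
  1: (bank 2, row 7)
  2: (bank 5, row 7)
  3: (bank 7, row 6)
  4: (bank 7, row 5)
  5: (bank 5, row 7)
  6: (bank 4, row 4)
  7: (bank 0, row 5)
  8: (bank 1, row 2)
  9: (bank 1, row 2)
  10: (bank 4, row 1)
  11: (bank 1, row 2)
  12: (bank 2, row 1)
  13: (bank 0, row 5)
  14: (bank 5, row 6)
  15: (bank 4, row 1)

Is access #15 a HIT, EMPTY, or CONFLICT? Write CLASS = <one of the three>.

CLASS = HIT

  [0] b7 r6: no row ⇒ E
  [1] b2 r7: no row ⇒ E
  [2] b5 r7: no row ⇒ E
  [3] b7 r6: had r6 ⇒ H
  [4] b7 r5: had r6 ⇒ C
  [5] b5 r7: had r7 ⇒ H
  [6] b4 r4: no row ⇒ E
  [7] b0 r5: no row ⇒ E
  [8] b1 r2: no row ⇒ E
  [9] b1 r2: had r2 ⇒ H
  [10] b4 r1: had r4 ⇒ C
  [11] b1 r2: had r2 ⇒ H
  [12] b2 r1: had r7 ⇒ C
  [13] b0 r5: had r5 ⇒ H
  [14] b5 r6: had r7 ⇒ C
  [15] b4 r1: had r1 ⇒ H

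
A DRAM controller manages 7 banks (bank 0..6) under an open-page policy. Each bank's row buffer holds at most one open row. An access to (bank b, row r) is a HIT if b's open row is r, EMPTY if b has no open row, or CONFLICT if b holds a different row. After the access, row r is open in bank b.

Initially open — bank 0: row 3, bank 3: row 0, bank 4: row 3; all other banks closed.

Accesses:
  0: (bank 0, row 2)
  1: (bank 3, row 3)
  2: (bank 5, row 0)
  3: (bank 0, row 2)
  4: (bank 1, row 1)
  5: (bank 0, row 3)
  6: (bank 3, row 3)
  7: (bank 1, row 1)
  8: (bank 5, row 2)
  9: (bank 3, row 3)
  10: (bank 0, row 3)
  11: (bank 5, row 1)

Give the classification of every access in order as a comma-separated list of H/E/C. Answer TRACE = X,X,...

TRACE = C,C,E,H,E,C,H,H,C,H,H,C

#0 (0,2) C  (was 3)
#1 (3,3) C  (was 0)
#2 (5,0) E
#3 (0,2) H  (was 2)
#4 (1,1) E
#5 (0,3) C  (was 2)
#6 (3,3) H  (was 3)
#7 (1,1) H  (was 1)
#8 (5,2) C  (was 0)
#9 (3,3) H  (was 3)
#10 (0,3) H  (was 3)
#11 (5,1) C  (was 2)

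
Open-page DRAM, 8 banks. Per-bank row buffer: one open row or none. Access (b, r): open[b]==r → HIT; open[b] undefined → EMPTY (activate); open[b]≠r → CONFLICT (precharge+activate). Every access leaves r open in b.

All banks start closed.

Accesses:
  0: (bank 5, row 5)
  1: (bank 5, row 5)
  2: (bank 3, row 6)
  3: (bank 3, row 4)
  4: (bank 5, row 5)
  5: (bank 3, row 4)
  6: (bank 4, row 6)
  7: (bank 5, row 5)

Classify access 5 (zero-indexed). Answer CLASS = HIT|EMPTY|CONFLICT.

  [0] b5 r5: no row ⇒ E
  [1] b5 r5: had r5 ⇒ H
  [2] b3 r6: no row ⇒ E
  [3] b3 r4: had r6 ⇒ C
  [4] b5 r5: had r5 ⇒ H
  [5] b3 r4: had r4 ⇒ H
  [6] b4 r6: no row ⇒ E
  [7] b5 r5: had r5 ⇒ H

CLASS = HIT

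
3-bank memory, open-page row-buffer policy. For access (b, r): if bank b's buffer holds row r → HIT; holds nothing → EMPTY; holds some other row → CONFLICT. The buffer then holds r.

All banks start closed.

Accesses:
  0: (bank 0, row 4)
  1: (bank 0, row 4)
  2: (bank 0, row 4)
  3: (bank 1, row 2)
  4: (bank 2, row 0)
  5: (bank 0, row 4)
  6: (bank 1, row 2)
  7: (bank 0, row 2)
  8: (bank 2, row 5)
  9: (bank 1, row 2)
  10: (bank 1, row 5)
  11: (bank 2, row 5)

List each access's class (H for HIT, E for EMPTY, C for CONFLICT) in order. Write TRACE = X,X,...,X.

TRACE = E,H,H,E,E,H,H,C,C,H,C,H

0: bank 0 row 4 — prev None → EMPTY
1: bank 0 row 4 — prev 4 → HIT
2: bank 0 row 4 — prev 4 → HIT
3: bank 1 row 2 — prev None → EMPTY
4: bank 2 row 0 — prev None → EMPTY
5: bank 0 row 4 — prev 4 → HIT
6: bank 1 row 2 — prev 2 → HIT
7: bank 0 row 2 — prev 4 → CONFLICT
8: bank 2 row 5 — prev 0 → CONFLICT
9: bank 1 row 2 — prev 2 → HIT
10: bank 1 row 5 — prev 2 → CONFLICT
11: bank 2 row 5 — prev 5 → HIT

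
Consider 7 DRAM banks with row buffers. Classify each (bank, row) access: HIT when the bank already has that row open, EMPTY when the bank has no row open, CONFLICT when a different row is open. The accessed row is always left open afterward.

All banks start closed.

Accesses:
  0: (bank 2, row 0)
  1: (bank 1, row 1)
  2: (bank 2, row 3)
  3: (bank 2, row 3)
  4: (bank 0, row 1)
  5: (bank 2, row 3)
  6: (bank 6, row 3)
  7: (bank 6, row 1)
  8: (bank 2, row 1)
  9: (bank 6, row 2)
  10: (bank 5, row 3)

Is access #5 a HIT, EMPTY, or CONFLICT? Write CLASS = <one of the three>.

CLASS = HIT

step 0: bank2 None->0 [EMPTY]
step 1: bank1 None->1 [EMPTY]
step 2: bank2 0->3 [CONFLICT]
step 3: bank2 3->3 [HIT]
step 4: bank0 None->1 [EMPTY]
step 5: bank2 3->3 [HIT]
step 6: bank6 None->3 [EMPTY]
step 7: bank6 3->1 [CONFLICT]
step 8: bank2 3->1 [CONFLICT]
step 9: bank6 1->2 [CONFLICT]
step 10: bank5 None->3 [EMPTY]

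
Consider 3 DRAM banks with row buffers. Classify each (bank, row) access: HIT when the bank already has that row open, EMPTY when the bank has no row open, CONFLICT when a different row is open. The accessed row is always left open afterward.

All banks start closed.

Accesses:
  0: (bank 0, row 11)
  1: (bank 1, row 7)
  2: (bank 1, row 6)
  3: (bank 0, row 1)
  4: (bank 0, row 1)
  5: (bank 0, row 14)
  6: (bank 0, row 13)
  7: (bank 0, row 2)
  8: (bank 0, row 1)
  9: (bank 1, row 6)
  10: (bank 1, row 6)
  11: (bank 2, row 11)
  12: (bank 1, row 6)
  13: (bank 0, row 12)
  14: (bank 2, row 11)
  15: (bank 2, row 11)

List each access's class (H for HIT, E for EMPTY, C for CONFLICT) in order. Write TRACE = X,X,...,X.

  [0] b0 r11: no row ⇒ E
  [1] b1 r7: no row ⇒ E
  [2] b1 r6: had r7 ⇒ C
  [3] b0 r1: had r11 ⇒ C
  [4] b0 r1: had r1 ⇒ H
  [5] b0 r14: had r1 ⇒ C
  [6] b0 r13: had r14 ⇒ C
  [7] b0 r2: had r13 ⇒ C
  [8] b0 r1: had r2 ⇒ C
  [9] b1 r6: had r6 ⇒ H
  [10] b1 r6: had r6 ⇒ H
  [11] b2 r11: no row ⇒ E
  [12] b1 r6: had r6 ⇒ H
  [13] b0 r12: had r1 ⇒ C
  [14] b2 r11: had r11 ⇒ H
  [15] b2 r11: had r11 ⇒ H

TRACE = E,E,C,C,H,C,C,C,C,H,H,E,H,C,H,H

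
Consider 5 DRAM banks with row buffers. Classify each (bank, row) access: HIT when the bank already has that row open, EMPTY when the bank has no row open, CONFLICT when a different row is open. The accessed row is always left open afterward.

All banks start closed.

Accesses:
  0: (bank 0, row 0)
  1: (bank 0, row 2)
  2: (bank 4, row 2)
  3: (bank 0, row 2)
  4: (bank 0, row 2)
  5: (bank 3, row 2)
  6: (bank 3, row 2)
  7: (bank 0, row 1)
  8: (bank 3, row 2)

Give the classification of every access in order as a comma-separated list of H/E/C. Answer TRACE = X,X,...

TRACE = E,C,E,H,H,E,H,C,H

  [0] b0 r0: no row ⇒ E
  [1] b0 r2: had r0 ⇒ C
  [2] b4 r2: no row ⇒ E
  [3] b0 r2: had r2 ⇒ H
  [4] b0 r2: had r2 ⇒ H
  [5] b3 r2: no row ⇒ E
  [6] b3 r2: had r2 ⇒ H
  [7] b0 r1: had r2 ⇒ C
  [8] b3 r2: had r2 ⇒ H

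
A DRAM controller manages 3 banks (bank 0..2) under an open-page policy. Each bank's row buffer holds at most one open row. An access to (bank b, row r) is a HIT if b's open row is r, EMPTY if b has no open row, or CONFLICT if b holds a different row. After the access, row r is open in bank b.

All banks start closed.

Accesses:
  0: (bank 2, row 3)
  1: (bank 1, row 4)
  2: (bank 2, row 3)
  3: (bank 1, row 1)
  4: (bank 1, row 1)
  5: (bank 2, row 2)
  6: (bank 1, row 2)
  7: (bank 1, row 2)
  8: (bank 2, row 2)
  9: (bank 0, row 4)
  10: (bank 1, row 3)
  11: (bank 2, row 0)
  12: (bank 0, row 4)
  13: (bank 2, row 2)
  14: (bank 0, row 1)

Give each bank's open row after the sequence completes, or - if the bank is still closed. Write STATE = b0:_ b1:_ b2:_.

#0 (2,3) E
#1 (1,4) E
#2 (2,3) H  (was 3)
#3 (1,1) C  (was 4)
#4 (1,1) H  (was 1)
#5 (2,2) C  (was 3)
#6 (1,2) C  (was 1)
#7 (1,2) H  (was 2)
#8 (2,2) H  (was 2)
#9 (0,4) E
#10 (1,3) C  (was 2)
#11 (2,0) C  (was 2)
#12 (0,4) H  (was 4)
#13 (2,2) C  (was 0)
#14 (0,1) C  (was 4)

STATE = b0:1 b1:3 b2:2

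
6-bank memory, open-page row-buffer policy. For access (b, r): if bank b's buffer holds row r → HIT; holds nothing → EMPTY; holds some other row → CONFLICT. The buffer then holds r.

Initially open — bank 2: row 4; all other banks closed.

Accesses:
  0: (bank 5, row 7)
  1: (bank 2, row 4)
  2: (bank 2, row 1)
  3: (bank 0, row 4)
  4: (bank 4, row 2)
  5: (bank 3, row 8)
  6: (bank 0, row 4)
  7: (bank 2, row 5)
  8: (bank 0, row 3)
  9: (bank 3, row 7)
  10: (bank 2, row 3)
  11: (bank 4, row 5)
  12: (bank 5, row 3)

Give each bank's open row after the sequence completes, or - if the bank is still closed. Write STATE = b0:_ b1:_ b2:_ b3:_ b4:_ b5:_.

0: bank 5 row 7 — prev None → EMPTY
1: bank 2 row 4 — prev 4 → HIT
2: bank 2 row 1 — prev 4 → CONFLICT
3: bank 0 row 4 — prev None → EMPTY
4: bank 4 row 2 — prev None → EMPTY
5: bank 3 row 8 — prev None → EMPTY
6: bank 0 row 4 — prev 4 → HIT
7: bank 2 row 5 — prev 1 → CONFLICT
8: bank 0 row 3 — prev 4 → CONFLICT
9: bank 3 row 7 — prev 8 → CONFLICT
10: bank 2 row 3 — prev 5 → CONFLICT
11: bank 4 row 5 — prev 2 → CONFLICT
12: bank 5 row 3 — prev 7 → CONFLICT

STATE = b0:3 b1:- b2:3 b3:7 b4:5 b5:3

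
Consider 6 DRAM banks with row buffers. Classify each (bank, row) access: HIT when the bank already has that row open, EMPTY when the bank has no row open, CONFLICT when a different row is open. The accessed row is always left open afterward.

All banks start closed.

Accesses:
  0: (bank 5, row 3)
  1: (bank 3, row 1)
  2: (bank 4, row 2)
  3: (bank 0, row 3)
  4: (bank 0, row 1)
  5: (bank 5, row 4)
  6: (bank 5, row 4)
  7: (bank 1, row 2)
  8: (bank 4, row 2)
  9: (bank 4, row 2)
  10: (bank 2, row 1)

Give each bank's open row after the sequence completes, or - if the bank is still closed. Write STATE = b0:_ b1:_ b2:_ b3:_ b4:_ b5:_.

0: bank 5 row 3 — prev None → EMPTY
1: bank 3 row 1 — prev None → EMPTY
2: bank 4 row 2 — prev None → EMPTY
3: bank 0 row 3 — prev None → EMPTY
4: bank 0 row 1 — prev 3 → CONFLICT
5: bank 5 row 4 — prev 3 → CONFLICT
6: bank 5 row 4 — prev 4 → HIT
7: bank 1 row 2 — prev None → EMPTY
8: bank 4 row 2 — prev 2 → HIT
9: bank 4 row 2 — prev 2 → HIT
10: bank 2 row 1 — prev None → EMPTY

STATE = b0:1 b1:2 b2:1 b3:1 b4:2 b5:4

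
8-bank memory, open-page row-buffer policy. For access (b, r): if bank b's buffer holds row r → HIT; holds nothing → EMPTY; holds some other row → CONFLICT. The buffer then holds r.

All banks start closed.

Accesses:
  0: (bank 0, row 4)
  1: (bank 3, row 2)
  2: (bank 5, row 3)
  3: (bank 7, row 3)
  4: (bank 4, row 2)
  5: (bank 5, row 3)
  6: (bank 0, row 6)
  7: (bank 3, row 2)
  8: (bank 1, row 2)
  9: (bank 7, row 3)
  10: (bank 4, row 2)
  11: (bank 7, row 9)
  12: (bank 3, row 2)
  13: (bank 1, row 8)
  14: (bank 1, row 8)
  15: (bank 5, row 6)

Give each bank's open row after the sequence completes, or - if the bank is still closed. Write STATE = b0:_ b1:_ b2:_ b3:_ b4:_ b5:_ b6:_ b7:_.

step 0: bank0 None->4 [EMPTY]
step 1: bank3 None->2 [EMPTY]
step 2: bank5 None->3 [EMPTY]
step 3: bank7 None->3 [EMPTY]
step 4: bank4 None->2 [EMPTY]
step 5: bank5 3->3 [HIT]
step 6: bank0 4->6 [CONFLICT]
step 7: bank3 2->2 [HIT]
step 8: bank1 None->2 [EMPTY]
step 9: bank7 3->3 [HIT]
step 10: bank4 2->2 [HIT]
step 11: bank7 3->9 [CONFLICT]
step 12: bank3 2->2 [HIT]
step 13: bank1 2->8 [CONFLICT]
step 14: bank1 8->8 [HIT]
step 15: bank5 3->6 [CONFLICT]

STATE = b0:6 b1:8 b2:- b3:2 b4:2 b5:6 b6:- b7:9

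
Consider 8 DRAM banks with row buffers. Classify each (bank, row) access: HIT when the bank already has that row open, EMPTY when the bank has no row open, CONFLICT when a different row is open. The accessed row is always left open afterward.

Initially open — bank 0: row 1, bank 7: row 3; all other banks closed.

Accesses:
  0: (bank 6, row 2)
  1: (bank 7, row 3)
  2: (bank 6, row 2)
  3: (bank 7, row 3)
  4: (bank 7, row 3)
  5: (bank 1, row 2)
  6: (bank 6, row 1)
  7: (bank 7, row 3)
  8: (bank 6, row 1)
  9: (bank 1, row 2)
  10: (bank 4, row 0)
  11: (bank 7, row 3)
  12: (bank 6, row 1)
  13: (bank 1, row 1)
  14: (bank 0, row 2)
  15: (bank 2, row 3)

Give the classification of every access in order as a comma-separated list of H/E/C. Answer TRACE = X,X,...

TRACE = E,H,H,H,H,E,C,H,H,H,E,H,H,C,C,E

#0 (6,2) E
#1 (7,3) H  (was 3)
#2 (6,2) H  (was 2)
#3 (7,3) H  (was 3)
#4 (7,3) H  (was 3)
#5 (1,2) E
#6 (6,1) C  (was 2)
#7 (7,3) H  (was 3)
#8 (6,1) H  (was 1)
#9 (1,2) H  (was 2)
#10 (4,0) E
#11 (7,3) H  (was 3)
#12 (6,1) H  (was 1)
#13 (1,1) C  (was 2)
#14 (0,2) C  (was 1)
#15 (2,3) E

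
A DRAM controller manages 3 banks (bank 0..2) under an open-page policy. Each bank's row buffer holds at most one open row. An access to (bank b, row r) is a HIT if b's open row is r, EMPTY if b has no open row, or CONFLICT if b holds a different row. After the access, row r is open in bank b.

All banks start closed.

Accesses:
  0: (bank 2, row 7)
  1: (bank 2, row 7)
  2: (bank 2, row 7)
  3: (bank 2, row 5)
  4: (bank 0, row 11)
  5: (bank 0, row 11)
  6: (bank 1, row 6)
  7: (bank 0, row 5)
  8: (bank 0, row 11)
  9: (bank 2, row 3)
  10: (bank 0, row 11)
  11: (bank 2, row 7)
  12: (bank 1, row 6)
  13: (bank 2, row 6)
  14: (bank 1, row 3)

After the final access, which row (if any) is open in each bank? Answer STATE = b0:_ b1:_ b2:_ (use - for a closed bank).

STATE = b0:11 b1:3 b2:6

step 0: bank2 None->7 [EMPTY]
step 1: bank2 7->7 [HIT]
step 2: bank2 7->7 [HIT]
step 3: bank2 7->5 [CONFLICT]
step 4: bank0 None->11 [EMPTY]
step 5: bank0 11->11 [HIT]
step 6: bank1 None->6 [EMPTY]
step 7: bank0 11->5 [CONFLICT]
step 8: bank0 5->11 [CONFLICT]
step 9: bank2 5->3 [CONFLICT]
step 10: bank0 11->11 [HIT]
step 11: bank2 3->7 [CONFLICT]
step 12: bank1 6->6 [HIT]
step 13: bank2 7->6 [CONFLICT]
step 14: bank1 6->3 [CONFLICT]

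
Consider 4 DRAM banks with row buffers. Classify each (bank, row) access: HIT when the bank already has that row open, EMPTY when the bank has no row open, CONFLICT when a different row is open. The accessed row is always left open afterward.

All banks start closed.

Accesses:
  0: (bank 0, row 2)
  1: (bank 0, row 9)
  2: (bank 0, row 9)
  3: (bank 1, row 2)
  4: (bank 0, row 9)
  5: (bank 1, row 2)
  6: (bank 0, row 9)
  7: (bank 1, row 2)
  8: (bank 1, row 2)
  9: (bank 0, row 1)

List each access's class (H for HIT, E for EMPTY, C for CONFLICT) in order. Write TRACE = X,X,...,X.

TRACE = E,C,H,E,H,H,H,H,H,C

#0 (0,2) E
#1 (0,9) C  (was 2)
#2 (0,9) H  (was 9)
#3 (1,2) E
#4 (0,9) H  (was 9)
#5 (1,2) H  (was 2)
#6 (0,9) H  (was 9)
#7 (1,2) H  (was 2)
#8 (1,2) H  (was 2)
#9 (0,1) C  (was 9)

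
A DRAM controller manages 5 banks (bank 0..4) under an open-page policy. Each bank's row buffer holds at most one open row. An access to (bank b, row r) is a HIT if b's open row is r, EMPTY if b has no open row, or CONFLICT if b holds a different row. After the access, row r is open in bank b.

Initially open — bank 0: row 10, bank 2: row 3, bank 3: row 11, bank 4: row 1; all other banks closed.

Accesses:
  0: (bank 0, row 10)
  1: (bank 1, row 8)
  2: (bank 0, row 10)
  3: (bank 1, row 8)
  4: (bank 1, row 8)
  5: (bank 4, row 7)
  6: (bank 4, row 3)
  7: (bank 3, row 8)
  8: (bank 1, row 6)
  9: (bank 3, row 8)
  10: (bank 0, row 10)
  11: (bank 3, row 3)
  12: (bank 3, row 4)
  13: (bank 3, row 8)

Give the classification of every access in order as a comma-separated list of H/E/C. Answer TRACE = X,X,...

step 0: bank0 10->10 [HIT]
step 1: bank1 None->8 [EMPTY]
step 2: bank0 10->10 [HIT]
step 3: bank1 8->8 [HIT]
step 4: bank1 8->8 [HIT]
step 5: bank4 1->7 [CONFLICT]
step 6: bank4 7->3 [CONFLICT]
step 7: bank3 11->8 [CONFLICT]
step 8: bank1 8->6 [CONFLICT]
step 9: bank3 8->8 [HIT]
step 10: bank0 10->10 [HIT]
step 11: bank3 8->3 [CONFLICT]
step 12: bank3 3->4 [CONFLICT]
step 13: bank3 4->8 [CONFLICT]

TRACE = H,E,H,H,H,C,C,C,C,H,H,C,C,C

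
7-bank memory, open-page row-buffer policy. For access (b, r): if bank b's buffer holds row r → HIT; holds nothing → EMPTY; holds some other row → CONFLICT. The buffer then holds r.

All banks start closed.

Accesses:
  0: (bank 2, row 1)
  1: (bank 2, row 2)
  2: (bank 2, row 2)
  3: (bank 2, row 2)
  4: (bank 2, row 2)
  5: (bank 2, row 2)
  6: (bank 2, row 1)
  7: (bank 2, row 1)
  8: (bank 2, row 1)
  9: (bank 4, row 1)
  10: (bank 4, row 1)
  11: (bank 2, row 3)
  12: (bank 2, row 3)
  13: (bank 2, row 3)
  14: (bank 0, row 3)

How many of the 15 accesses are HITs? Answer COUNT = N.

  [0] b2 r1: no row ⇒ E
  [1] b2 r2: had r1 ⇒ C
  [2] b2 r2: had r2 ⇒ H
  [3] b2 r2: had r2 ⇒ H
  [4] b2 r2: had r2 ⇒ H
  [5] b2 r2: had r2 ⇒ H
  [6] b2 r1: had r2 ⇒ C
  [7] b2 r1: had r1 ⇒ H
  [8] b2 r1: had r1 ⇒ H
  [9] b4 r1: no row ⇒ E
  [10] b4 r1: had r1 ⇒ H
  [11] b2 r3: had r1 ⇒ C
  [12] b2 r3: had r3 ⇒ H
  [13] b2 r3: had r3 ⇒ H
  [14] b0 r3: no row ⇒ E

COUNT = 9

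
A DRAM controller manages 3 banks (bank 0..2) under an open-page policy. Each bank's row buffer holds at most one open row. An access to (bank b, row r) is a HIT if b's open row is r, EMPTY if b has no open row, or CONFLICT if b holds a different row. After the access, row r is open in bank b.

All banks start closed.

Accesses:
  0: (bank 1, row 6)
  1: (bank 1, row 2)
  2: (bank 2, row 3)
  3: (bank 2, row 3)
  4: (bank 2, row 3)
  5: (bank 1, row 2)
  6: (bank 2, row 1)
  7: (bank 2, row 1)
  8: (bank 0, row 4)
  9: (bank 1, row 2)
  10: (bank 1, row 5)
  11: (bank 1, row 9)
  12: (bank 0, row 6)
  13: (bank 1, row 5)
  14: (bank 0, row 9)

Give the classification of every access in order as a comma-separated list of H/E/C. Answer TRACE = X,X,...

TRACE = E,C,E,H,H,H,C,H,E,H,C,C,C,C,C

  [0] b1 r6: no row ⇒ E
  [1] b1 r2: had r6 ⇒ C
  [2] b2 r3: no row ⇒ E
  [3] b2 r3: had r3 ⇒ H
  [4] b2 r3: had r3 ⇒ H
  [5] b1 r2: had r2 ⇒ H
  [6] b2 r1: had r3 ⇒ C
  [7] b2 r1: had r1 ⇒ H
  [8] b0 r4: no row ⇒ E
  [9] b1 r2: had r2 ⇒ H
  [10] b1 r5: had r2 ⇒ C
  [11] b1 r9: had r5 ⇒ C
  [12] b0 r6: had r4 ⇒ C
  [13] b1 r5: had r9 ⇒ C
  [14] b0 r9: had r6 ⇒ C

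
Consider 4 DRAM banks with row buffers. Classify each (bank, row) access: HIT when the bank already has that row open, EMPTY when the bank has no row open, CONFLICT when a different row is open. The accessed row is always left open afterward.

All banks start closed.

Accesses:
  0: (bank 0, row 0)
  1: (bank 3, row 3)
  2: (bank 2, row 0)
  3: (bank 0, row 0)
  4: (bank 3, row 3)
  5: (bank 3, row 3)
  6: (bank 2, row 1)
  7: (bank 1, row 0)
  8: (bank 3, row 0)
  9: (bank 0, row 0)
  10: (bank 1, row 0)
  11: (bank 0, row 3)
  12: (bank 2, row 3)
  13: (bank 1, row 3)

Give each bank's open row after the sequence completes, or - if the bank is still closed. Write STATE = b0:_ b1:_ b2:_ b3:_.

STATE = b0:3 b1:3 b2:3 b3:0

step 0: bank0 None->0 [EMPTY]
step 1: bank3 None->3 [EMPTY]
step 2: bank2 None->0 [EMPTY]
step 3: bank0 0->0 [HIT]
step 4: bank3 3->3 [HIT]
step 5: bank3 3->3 [HIT]
step 6: bank2 0->1 [CONFLICT]
step 7: bank1 None->0 [EMPTY]
step 8: bank3 3->0 [CONFLICT]
step 9: bank0 0->0 [HIT]
step 10: bank1 0->0 [HIT]
step 11: bank0 0->3 [CONFLICT]
step 12: bank2 1->3 [CONFLICT]
step 13: bank1 0->3 [CONFLICT]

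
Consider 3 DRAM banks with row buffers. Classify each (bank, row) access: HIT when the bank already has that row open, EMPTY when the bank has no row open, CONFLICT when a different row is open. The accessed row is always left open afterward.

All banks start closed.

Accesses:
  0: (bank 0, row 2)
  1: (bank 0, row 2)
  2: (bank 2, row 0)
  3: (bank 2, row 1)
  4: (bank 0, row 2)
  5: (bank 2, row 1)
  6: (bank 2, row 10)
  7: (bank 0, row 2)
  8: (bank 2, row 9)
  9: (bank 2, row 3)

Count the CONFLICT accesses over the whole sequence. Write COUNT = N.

COUNT = 4

  [0] b0 r2: no row ⇒ E
  [1] b0 r2: had r2 ⇒ H
  [2] b2 r0: no row ⇒ E
  [3] b2 r1: had r0 ⇒ C
  [4] b0 r2: had r2 ⇒ H
  [5] b2 r1: had r1 ⇒ H
  [6] b2 r10: had r1 ⇒ C
  [7] b0 r2: had r2 ⇒ H
  [8] b2 r9: had r10 ⇒ C
  [9] b2 r3: had r9 ⇒ C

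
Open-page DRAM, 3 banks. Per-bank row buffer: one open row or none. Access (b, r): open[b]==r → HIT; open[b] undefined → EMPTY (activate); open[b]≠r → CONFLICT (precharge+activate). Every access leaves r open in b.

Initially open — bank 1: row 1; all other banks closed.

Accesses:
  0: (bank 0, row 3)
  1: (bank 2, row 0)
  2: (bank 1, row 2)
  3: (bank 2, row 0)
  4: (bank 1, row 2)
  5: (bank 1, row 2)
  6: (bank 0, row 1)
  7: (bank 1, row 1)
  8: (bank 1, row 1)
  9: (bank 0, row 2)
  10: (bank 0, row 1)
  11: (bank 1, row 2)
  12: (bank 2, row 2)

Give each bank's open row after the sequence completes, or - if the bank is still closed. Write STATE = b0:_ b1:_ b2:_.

STATE = b0:1 b1:2 b2:2

#0 (0,3) E
#1 (2,0) E
#2 (1,2) C  (was 1)
#3 (2,0) H  (was 0)
#4 (1,2) H  (was 2)
#5 (1,2) H  (was 2)
#6 (0,1) C  (was 3)
#7 (1,1) C  (was 2)
#8 (1,1) H  (was 1)
#9 (0,2) C  (was 1)
#10 (0,1) C  (was 2)
#11 (1,2) C  (was 1)
#12 (2,2) C  (was 0)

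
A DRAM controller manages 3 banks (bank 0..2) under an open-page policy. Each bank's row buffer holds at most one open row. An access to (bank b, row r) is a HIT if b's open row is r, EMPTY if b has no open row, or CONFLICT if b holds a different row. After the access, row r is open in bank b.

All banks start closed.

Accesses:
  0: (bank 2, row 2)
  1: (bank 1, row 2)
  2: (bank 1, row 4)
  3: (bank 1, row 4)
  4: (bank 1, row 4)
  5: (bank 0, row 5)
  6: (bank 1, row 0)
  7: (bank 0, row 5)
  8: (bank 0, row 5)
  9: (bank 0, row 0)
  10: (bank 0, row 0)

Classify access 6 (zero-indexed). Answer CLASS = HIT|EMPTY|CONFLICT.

CLASS = CONFLICT

#0 (2,2) E
#1 (1,2) E
#2 (1,4) C  (was 2)
#3 (1,4) H  (was 4)
#4 (1,4) H  (was 4)
#5 (0,5) E
#6 (1,0) C  (was 4)
#7 (0,5) H  (was 5)
#8 (0,5) H  (was 5)
#9 (0,0) C  (was 5)
#10 (0,0) H  (was 0)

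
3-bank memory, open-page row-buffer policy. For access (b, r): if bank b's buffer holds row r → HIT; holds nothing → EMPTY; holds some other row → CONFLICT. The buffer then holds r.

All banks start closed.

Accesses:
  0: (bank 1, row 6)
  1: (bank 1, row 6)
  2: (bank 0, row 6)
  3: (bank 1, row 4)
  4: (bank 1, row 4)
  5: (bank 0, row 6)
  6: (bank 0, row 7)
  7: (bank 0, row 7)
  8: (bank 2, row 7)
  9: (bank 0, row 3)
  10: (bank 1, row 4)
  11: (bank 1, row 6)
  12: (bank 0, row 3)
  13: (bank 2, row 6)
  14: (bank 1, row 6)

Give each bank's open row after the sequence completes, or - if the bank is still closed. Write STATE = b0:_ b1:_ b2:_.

#0 (1,6) E
#1 (1,6) H  (was 6)
#2 (0,6) E
#3 (1,4) C  (was 6)
#4 (1,4) H  (was 4)
#5 (0,6) H  (was 6)
#6 (0,7) C  (was 6)
#7 (0,7) H  (was 7)
#8 (2,7) E
#9 (0,3) C  (was 7)
#10 (1,4) H  (was 4)
#11 (1,6) C  (was 4)
#12 (0,3) H  (was 3)
#13 (2,6) C  (was 7)
#14 (1,6) H  (was 6)

STATE = b0:3 b1:6 b2:6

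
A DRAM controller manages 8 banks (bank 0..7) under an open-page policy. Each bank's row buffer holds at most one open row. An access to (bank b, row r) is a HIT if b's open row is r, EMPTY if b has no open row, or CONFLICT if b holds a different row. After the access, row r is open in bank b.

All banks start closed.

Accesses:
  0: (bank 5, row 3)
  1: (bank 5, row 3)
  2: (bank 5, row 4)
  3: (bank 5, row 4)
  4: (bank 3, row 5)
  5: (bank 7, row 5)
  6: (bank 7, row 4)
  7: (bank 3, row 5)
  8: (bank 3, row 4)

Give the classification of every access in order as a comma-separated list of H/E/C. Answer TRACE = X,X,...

  [0] b5 r3: no row ⇒ E
  [1] b5 r3: had r3 ⇒ H
  [2] b5 r4: had r3 ⇒ C
  [3] b5 r4: had r4 ⇒ H
  [4] b3 r5: no row ⇒ E
  [5] b7 r5: no row ⇒ E
  [6] b7 r4: had r5 ⇒ C
  [7] b3 r5: had r5 ⇒ H
  [8] b3 r4: had r5 ⇒ C

TRACE = E,H,C,H,E,E,C,H,C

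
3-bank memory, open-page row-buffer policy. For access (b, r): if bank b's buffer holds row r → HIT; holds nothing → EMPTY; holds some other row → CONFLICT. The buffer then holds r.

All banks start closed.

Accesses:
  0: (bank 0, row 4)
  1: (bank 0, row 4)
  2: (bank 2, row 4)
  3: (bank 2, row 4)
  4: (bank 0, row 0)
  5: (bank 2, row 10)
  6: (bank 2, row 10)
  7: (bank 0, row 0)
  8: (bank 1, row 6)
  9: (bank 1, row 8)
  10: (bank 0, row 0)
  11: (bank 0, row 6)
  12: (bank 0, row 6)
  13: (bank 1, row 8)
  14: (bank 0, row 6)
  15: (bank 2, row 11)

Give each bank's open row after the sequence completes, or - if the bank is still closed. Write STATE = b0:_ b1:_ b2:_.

step 0: bank0 None->4 [EMPTY]
step 1: bank0 4->4 [HIT]
step 2: bank2 None->4 [EMPTY]
step 3: bank2 4->4 [HIT]
step 4: bank0 4->0 [CONFLICT]
step 5: bank2 4->10 [CONFLICT]
step 6: bank2 10->10 [HIT]
step 7: bank0 0->0 [HIT]
step 8: bank1 None->6 [EMPTY]
step 9: bank1 6->8 [CONFLICT]
step 10: bank0 0->0 [HIT]
step 11: bank0 0->6 [CONFLICT]
step 12: bank0 6->6 [HIT]
step 13: bank1 8->8 [HIT]
step 14: bank0 6->6 [HIT]
step 15: bank2 10->11 [CONFLICT]

STATE = b0:6 b1:8 b2:11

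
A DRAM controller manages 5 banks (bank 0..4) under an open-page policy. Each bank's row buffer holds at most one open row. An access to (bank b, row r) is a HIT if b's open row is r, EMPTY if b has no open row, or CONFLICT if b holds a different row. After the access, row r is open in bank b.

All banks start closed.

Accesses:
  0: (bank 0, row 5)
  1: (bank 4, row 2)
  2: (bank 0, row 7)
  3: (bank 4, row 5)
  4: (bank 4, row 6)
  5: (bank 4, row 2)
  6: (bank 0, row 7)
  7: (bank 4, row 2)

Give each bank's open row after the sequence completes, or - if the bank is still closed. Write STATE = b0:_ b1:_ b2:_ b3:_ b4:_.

STATE = b0:7 b1:- b2:- b3:- b4:2

step 0: bank0 None->5 [EMPTY]
step 1: bank4 None->2 [EMPTY]
step 2: bank0 5->7 [CONFLICT]
step 3: bank4 2->5 [CONFLICT]
step 4: bank4 5->6 [CONFLICT]
step 5: bank4 6->2 [CONFLICT]
step 6: bank0 7->7 [HIT]
step 7: bank4 2->2 [HIT]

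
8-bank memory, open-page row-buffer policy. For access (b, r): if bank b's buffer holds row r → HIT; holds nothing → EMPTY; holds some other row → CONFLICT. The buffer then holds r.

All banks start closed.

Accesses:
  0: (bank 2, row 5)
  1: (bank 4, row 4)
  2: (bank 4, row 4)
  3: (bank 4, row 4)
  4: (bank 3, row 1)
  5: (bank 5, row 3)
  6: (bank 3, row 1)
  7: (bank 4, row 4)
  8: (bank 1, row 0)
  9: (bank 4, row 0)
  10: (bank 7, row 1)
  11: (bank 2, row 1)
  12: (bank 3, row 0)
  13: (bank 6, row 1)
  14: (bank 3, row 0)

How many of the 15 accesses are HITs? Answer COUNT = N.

COUNT = 5

  [0] b2 r5: no row ⇒ E
  [1] b4 r4: no row ⇒ E
  [2] b4 r4: had r4 ⇒ H
  [3] b4 r4: had r4 ⇒ H
  [4] b3 r1: no row ⇒ E
  [5] b5 r3: no row ⇒ E
  [6] b3 r1: had r1 ⇒ H
  [7] b4 r4: had r4 ⇒ H
  [8] b1 r0: no row ⇒ E
  [9] b4 r0: had r4 ⇒ C
  [10] b7 r1: no row ⇒ E
  [11] b2 r1: had r5 ⇒ C
  [12] b3 r0: had r1 ⇒ C
  [13] b6 r1: no row ⇒ E
  [14] b3 r0: had r0 ⇒ H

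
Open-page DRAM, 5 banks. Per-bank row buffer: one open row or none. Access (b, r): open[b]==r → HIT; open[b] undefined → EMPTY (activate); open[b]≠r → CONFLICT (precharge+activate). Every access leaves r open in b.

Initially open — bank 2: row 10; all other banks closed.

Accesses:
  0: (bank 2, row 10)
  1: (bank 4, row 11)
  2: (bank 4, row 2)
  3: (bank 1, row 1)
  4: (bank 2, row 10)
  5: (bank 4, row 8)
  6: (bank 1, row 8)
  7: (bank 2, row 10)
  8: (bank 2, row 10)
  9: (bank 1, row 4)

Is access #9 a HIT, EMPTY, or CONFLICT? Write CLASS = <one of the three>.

CLASS = CONFLICT

step 0: bank2 10->10 [HIT]
step 1: bank4 None->11 [EMPTY]
step 2: bank4 11->2 [CONFLICT]
step 3: bank1 None->1 [EMPTY]
step 4: bank2 10->10 [HIT]
step 5: bank4 2->8 [CONFLICT]
step 6: bank1 1->8 [CONFLICT]
step 7: bank2 10->10 [HIT]
step 8: bank2 10->10 [HIT]
step 9: bank1 8->4 [CONFLICT]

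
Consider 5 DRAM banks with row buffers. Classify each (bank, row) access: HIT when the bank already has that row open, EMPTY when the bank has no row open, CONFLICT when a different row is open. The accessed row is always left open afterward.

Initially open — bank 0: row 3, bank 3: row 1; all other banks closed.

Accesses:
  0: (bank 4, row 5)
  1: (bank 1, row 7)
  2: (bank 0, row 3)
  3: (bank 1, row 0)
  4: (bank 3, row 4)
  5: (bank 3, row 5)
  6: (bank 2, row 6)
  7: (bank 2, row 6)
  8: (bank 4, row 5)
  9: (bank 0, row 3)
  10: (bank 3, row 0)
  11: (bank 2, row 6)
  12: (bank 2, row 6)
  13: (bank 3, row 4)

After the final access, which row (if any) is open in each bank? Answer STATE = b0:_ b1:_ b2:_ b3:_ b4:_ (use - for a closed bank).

0: bank 4 row 5 — prev None → EMPTY
1: bank 1 row 7 — prev None → EMPTY
2: bank 0 row 3 — prev 3 → HIT
3: bank 1 row 0 — prev 7 → CONFLICT
4: bank 3 row 4 — prev 1 → CONFLICT
5: bank 3 row 5 — prev 4 → CONFLICT
6: bank 2 row 6 — prev None → EMPTY
7: bank 2 row 6 — prev 6 → HIT
8: bank 4 row 5 — prev 5 → HIT
9: bank 0 row 3 — prev 3 → HIT
10: bank 3 row 0 — prev 5 → CONFLICT
11: bank 2 row 6 — prev 6 → HIT
12: bank 2 row 6 — prev 6 → HIT
13: bank 3 row 4 — prev 0 → CONFLICT

STATE = b0:3 b1:0 b2:6 b3:4 b4:5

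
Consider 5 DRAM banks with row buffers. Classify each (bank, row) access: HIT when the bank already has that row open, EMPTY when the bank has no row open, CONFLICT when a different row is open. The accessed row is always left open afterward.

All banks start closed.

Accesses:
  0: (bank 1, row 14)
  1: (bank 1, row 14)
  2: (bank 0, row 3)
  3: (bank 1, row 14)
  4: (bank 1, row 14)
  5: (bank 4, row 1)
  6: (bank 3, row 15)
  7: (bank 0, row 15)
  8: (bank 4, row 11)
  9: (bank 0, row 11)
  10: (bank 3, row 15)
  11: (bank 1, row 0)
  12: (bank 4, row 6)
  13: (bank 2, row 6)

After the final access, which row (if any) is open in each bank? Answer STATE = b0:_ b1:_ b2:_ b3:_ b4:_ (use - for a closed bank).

0: bank 1 row 14 — prev None → EMPTY
1: bank 1 row 14 — prev 14 → HIT
2: bank 0 row 3 — prev None → EMPTY
3: bank 1 row 14 — prev 14 → HIT
4: bank 1 row 14 — prev 14 → HIT
5: bank 4 row 1 — prev None → EMPTY
6: bank 3 row 15 — prev None → EMPTY
7: bank 0 row 15 — prev 3 → CONFLICT
8: bank 4 row 11 — prev 1 → CONFLICT
9: bank 0 row 11 — prev 15 → CONFLICT
10: bank 3 row 15 — prev 15 → HIT
11: bank 1 row 0 — prev 14 → CONFLICT
12: bank 4 row 6 — prev 11 → CONFLICT
13: bank 2 row 6 — prev None → EMPTY

STATE = b0:11 b1:0 b2:6 b3:15 b4:6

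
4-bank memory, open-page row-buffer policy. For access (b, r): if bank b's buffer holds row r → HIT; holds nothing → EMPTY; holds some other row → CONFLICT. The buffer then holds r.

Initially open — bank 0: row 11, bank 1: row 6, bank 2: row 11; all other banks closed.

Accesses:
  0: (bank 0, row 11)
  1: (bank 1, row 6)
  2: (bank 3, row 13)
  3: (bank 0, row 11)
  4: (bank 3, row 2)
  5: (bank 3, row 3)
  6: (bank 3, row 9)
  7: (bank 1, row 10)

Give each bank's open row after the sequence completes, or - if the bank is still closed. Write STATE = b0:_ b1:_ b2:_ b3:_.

STATE = b0:11 b1:10 b2:11 b3:9

  [0] b0 r11: had r11 ⇒ H
  [1] b1 r6: had r6 ⇒ H
  [2] b3 r13: no row ⇒ E
  [3] b0 r11: had r11 ⇒ H
  [4] b3 r2: had r13 ⇒ C
  [5] b3 r3: had r2 ⇒ C
  [6] b3 r9: had r3 ⇒ C
  [7] b1 r10: had r6 ⇒ C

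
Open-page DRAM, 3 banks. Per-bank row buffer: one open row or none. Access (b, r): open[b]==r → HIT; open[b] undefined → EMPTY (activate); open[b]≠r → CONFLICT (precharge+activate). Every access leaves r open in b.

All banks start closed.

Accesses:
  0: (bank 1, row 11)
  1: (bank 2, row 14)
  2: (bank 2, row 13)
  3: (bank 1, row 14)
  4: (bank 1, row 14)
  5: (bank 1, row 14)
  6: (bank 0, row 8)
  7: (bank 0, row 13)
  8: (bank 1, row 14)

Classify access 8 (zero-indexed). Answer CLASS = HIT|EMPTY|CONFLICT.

CLASS = HIT

#0 (1,11) E
#1 (2,14) E
#2 (2,13) C  (was 14)
#3 (1,14) C  (was 11)
#4 (1,14) H  (was 14)
#5 (1,14) H  (was 14)
#6 (0,8) E
#7 (0,13) C  (was 8)
#8 (1,14) H  (was 14)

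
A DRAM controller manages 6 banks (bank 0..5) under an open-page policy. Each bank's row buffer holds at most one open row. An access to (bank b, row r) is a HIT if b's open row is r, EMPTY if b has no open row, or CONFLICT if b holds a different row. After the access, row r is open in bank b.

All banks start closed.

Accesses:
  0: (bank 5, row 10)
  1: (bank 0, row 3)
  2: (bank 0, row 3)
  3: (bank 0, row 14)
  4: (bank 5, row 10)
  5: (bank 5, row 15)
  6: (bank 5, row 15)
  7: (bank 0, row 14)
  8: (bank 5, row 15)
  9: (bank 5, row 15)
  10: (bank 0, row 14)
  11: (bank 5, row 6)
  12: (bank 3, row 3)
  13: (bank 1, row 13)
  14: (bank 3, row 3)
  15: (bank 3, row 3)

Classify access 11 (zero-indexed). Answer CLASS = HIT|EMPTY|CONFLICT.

  [0] b5 r10: no row ⇒ E
  [1] b0 r3: no row ⇒ E
  [2] b0 r3: had r3 ⇒ H
  [3] b0 r14: had r3 ⇒ C
  [4] b5 r10: had r10 ⇒ H
  [5] b5 r15: had r10 ⇒ C
  [6] b5 r15: had r15 ⇒ H
  [7] b0 r14: had r14 ⇒ H
  [8] b5 r15: had r15 ⇒ H
  [9] b5 r15: had r15 ⇒ H
  [10] b0 r14: had r14 ⇒ H
  [11] b5 r6: had r15 ⇒ C
  [12] b3 r3: no row ⇒ E
  [13] b1 r13: no row ⇒ E
  [14] b3 r3: had r3 ⇒ H
  [15] b3 r3: had r3 ⇒ H

CLASS = CONFLICT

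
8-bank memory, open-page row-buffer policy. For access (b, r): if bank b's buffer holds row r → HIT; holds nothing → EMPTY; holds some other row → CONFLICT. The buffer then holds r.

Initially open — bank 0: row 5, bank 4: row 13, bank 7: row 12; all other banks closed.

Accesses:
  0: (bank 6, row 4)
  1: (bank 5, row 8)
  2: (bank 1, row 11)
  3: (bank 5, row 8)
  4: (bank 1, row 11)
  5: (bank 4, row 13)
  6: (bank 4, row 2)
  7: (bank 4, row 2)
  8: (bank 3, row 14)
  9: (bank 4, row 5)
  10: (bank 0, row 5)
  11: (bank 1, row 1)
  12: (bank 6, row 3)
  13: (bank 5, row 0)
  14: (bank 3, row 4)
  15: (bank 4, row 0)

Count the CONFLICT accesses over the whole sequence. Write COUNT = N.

COUNT = 7

  [0] b6 r4: no row ⇒ E
  [1] b5 r8: no row ⇒ E
  [2] b1 r11: no row ⇒ E
  [3] b5 r8: had r8 ⇒ H
  [4] b1 r11: had r11 ⇒ H
  [5] b4 r13: had r13 ⇒ H
  [6] b4 r2: had r13 ⇒ C
  [7] b4 r2: had r2 ⇒ H
  [8] b3 r14: no row ⇒ E
  [9] b4 r5: had r2 ⇒ C
  [10] b0 r5: had r5 ⇒ H
  [11] b1 r1: had r11 ⇒ C
  [12] b6 r3: had r4 ⇒ C
  [13] b5 r0: had r8 ⇒ C
  [14] b3 r4: had r14 ⇒ C
  [15] b4 r0: had r5 ⇒ C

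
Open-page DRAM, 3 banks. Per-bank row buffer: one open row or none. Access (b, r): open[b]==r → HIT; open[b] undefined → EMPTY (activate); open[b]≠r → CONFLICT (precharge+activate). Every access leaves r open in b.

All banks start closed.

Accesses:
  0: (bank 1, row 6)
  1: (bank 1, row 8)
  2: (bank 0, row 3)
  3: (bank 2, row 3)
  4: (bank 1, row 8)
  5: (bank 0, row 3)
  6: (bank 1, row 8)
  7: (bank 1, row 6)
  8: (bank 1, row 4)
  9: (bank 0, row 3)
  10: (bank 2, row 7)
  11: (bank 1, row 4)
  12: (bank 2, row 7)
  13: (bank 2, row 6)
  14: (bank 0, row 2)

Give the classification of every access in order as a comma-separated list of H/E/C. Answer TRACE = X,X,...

step 0: bank1 None->6 [EMPTY]
step 1: bank1 6->8 [CONFLICT]
step 2: bank0 None->3 [EMPTY]
step 3: bank2 None->3 [EMPTY]
step 4: bank1 8->8 [HIT]
step 5: bank0 3->3 [HIT]
step 6: bank1 8->8 [HIT]
step 7: bank1 8->6 [CONFLICT]
step 8: bank1 6->4 [CONFLICT]
step 9: bank0 3->3 [HIT]
step 10: bank2 3->7 [CONFLICT]
step 11: bank1 4->4 [HIT]
step 12: bank2 7->7 [HIT]
step 13: bank2 7->6 [CONFLICT]
step 14: bank0 3->2 [CONFLICT]

TRACE = E,C,E,E,H,H,H,C,C,H,C,H,H,C,C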